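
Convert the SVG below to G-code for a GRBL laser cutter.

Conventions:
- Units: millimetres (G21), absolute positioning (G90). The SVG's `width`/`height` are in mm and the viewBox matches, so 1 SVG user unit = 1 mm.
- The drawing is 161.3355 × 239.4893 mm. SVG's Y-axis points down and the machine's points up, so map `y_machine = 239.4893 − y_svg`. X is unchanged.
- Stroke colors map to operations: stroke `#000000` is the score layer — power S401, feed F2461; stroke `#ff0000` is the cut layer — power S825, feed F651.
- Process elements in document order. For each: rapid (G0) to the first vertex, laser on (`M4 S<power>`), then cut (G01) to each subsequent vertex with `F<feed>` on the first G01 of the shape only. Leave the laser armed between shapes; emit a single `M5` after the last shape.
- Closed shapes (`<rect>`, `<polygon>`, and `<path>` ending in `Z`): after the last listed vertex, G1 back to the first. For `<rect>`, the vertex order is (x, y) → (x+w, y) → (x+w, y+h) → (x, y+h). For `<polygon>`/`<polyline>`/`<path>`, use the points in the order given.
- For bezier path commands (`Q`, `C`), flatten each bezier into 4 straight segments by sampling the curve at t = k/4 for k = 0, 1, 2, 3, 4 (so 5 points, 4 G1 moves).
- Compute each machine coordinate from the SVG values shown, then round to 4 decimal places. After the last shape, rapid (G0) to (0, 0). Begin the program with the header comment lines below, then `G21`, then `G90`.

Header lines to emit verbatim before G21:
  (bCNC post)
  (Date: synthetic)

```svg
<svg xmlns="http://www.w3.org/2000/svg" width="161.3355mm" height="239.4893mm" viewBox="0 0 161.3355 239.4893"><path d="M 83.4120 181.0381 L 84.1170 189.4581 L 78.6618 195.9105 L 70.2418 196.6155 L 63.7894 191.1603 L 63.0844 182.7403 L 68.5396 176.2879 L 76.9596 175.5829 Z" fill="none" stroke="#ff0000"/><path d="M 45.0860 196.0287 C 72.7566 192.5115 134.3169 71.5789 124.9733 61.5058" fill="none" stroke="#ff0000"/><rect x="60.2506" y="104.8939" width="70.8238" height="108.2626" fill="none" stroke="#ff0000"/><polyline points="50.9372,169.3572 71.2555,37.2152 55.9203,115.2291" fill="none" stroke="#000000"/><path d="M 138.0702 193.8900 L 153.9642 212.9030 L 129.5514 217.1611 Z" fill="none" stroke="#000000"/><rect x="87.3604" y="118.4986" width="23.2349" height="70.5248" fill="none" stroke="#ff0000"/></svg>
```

1 u = 1 mm; y_m = 239.4893 − y.

[1] `<path>` regular polygon, #ff0000→cut S825 F651: (83.4120,58.4512) → (84.1170,50.0312) → (78.6618,43.5788) → (70.2418,42.8738) → (63.7894,48.3290) → (63.0844,56.7490) → (68.5396,63.2014) → (76.9596,63.9064) → (83.4120,58.4512) (closed)

[2] `<path>` cubic bezier, #ff0000→cut S825 F651: (45.0860,43.4606) → (70.5559,64.5471) → (98.9100,108.2636) → (120.3239,153.2093) → (124.9733,177.9835)

[3] `<rect>` rectangle, #ff0000→cut S825 F651: (60.2506,134.5954) → (131.0744,134.5954) → (131.0744,26.3328) → (60.2506,26.3328) → (60.2506,134.5954) (closed)

[4] `<polyline>` open polyline, #000000→score S401 F2461: (50.9372,70.1321) → (71.2555,202.2741) → (55.9203,124.2602)

[5] `<path>` regular polygon, #000000→score S401 F2461: (138.0702,45.5993) → (153.9642,26.5863) → (129.5514,22.3282) → (138.0702,45.5993) (closed)

[6] `<rect>` rectangle, #ff0000→cut S825 F651: (87.3604,120.9907) → (110.5953,120.9907) → (110.5953,50.4659) → (87.3604,50.4659) → (87.3604,120.9907) (closed)

(bCNC post)
(Date: synthetic)
G21
G90
G0 X83.4120 Y58.4512
M4 S825
G01 X84.1170 Y50.0312 F651
G01 X78.6618 Y43.5788
G01 X70.2418 Y42.8738
G01 X63.7894 Y48.3290
G01 X63.0844 Y56.7490
G01 X68.5396 Y63.2014
G01 X76.9596 Y63.9064
G01 X83.4120 Y58.4512
G0 X45.0860 Y43.4606
M4 S825
G01 X70.5559 Y64.5471 F651
G01 X98.9100 Y108.2636
G01 X120.3239 Y153.2093
G01 X124.9733 Y177.9835
G0 X60.2506 Y134.5954
M4 S825
G01 X131.0744 Y134.5954 F651
G01 X131.0744 Y26.3328
G01 X60.2506 Y26.3328
G01 X60.2506 Y134.5954
G0 X50.9372 Y70.1321
M4 S401
G01 X71.2555 Y202.2741 F2461
G01 X55.9203 Y124.2602
G0 X138.0702 Y45.5993
M4 S401
G01 X153.9642 Y26.5863 F2461
G01 X129.5514 Y22.3282
G01 X138.0702 Y45.5993
G0 X87.3604 Y120.9907
M4 S825
G01 X110.5953 Y120.9907 F651
G01 X110.5953 Y50.4659
G01 X87.3604 Y50.4659
G01 X87.3604 Y120.9907
M5
G0 X0.0000 Y0.0000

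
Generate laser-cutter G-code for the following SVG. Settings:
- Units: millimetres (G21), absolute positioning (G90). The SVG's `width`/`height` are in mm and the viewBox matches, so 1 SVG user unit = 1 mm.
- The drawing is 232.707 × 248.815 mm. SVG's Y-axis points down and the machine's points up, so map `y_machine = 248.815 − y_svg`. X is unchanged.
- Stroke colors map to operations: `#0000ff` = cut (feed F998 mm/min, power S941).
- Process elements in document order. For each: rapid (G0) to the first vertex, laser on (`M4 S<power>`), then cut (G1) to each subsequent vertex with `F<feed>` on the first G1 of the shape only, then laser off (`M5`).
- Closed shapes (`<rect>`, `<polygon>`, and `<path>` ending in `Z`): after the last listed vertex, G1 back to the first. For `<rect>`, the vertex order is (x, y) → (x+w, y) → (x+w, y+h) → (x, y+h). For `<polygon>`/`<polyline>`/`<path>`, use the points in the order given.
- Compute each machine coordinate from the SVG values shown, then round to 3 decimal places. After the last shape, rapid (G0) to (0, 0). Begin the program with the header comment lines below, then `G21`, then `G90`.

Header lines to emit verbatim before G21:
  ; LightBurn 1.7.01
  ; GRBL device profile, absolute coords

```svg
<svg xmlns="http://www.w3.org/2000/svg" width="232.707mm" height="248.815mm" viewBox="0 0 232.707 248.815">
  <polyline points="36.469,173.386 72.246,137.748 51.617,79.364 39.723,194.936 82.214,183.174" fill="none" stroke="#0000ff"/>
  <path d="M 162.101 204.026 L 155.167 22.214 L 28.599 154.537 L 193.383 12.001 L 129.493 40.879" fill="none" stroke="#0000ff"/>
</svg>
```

; LightBurn 1.7.01
; GRBL device profile, absolute coords
G21
G90
G0 X36.469 Y75.429
M4 S941
G1 X72.246 Y111.067 F998
G1 X51.617 Y169.451
G1 X39.723 Y53.879
G1 X82.214 Y65.641
M5
G0 X162.101 Y44.789
M4 S941
G1 X155.167 Y226.601 F998
G1 X28.599 Y94.278
G1 X193.383 Y236.814
G1 X129.493 Y207.936
M5
G0 X0.000 Y0.000

Since the viewBox matches the mm dimensions, user units are millimetres directly. The only transform is the Y-flip y_m = 248.815 − y_svg.

Shape 1 is a open polyline drawn with `<polyline>`. Its stroke #0000ff means cut at S941, F998. After flipping Y the toolpath is (36.469,75.429) → (72.246,111.067) → (51.617,169.451) → (39.723,53.879) → (82.214,65.641).

Shape 2 is a open polyline drawn with `<path>`. Its stroke #0000ff means cut at S941, F998. After flipping Y the toolpath is (162.101,44.789) → (155.167,226.601) → (28.599,94.278) → (193.383,236.814) → (129.493,207.936).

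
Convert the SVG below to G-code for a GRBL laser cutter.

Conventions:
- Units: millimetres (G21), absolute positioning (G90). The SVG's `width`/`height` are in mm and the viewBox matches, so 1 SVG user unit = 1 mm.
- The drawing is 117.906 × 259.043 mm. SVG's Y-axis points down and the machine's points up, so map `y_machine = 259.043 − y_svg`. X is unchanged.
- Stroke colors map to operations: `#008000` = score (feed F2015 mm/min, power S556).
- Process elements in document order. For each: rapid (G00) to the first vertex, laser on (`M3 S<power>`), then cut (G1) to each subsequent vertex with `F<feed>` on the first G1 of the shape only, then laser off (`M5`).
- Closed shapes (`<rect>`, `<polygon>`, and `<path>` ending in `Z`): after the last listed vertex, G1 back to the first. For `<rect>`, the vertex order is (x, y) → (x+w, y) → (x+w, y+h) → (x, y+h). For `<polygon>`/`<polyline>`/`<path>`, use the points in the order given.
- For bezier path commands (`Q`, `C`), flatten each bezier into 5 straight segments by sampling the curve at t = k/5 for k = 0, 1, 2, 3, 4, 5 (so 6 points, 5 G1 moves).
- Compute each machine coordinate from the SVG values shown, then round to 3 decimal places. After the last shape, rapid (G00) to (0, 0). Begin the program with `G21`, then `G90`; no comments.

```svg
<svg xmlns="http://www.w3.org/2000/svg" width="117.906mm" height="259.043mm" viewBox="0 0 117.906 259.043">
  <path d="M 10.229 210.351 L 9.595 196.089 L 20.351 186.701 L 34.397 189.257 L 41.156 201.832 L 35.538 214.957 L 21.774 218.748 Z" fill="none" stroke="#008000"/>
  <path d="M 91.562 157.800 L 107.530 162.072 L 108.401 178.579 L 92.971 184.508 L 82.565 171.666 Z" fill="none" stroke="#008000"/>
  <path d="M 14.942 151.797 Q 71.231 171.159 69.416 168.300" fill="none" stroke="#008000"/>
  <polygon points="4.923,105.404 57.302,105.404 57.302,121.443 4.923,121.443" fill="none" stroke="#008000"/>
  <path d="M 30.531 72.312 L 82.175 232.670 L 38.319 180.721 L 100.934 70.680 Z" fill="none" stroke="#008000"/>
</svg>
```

viewBox `0 0 117.906 259.043` with mm width/height → 1 unit = 1 mm. Flip: y_m = 259.043 − y_svg.

**Shape 1** — `<path>` regular polygon, stroke `#008000` → score (S556, F2015). Machine vertices: (10.229,48.692) → (9.595,62.954) → (20.351,72.342) → (34.397,69.786) → (41.156,57.211) → (35.538,44.086) → (21.774,40.295) → (10.229,48.692). Closed: final G1 returns to the first vertex.

**Shape 2** — `<path>` regular polygon, stroke `#008000` → score (S556, F2015). Machine vertices: (91.562,101.243) → (107.530,96.971) → (108.401,80.464) → (92.971,74.535) → (82.565,87.377) → (91.562,101.243). Closed: final G1 returns to the first vertex.

**Shape 3** — `<path>` quadratic bezier, stroke `#008000` → score (S556, F2015). Control points (SVG): P0=(14.942,151.797), P1=(71.231,171.159), P2=(69.416,168.300); sampled at t=k/5. Machine vertices: (14.942,107.246) → (35.133,100.390) → (50.677,95.312) → (61.571,92.011) → (67.818,90.488) → (69.416,90.743). Open path.

**Shape 4** — `<polygon>` rectangle, stroke `#008000` → score (S556, F2015). Machine vertices: (4.923,153.639) → (57.302,153.639) → (57.302,137.600) → (4.923,137.600) → (4.923,153.639). Closed: final G1 returns to the first vertex.

**Shape 5** — `<path>` closed polygon, stroke `#008000` → score (S556, F2015). Machine vertices: (30.531,186.731) → (82.175,26.373) → (38.319,78.322) → (100.934,188.363) → (30.531,186.731). Closed: final G1 returns to the first vertex.

G21
G90
G00 X10.229 Y48.692
M3 S556
G1 X9.595 Y62.954 F2015
G1 X20.351 Y72.342
G1 X34.397 Y69.786
G1 X41.156 Y57.211
G1 X35.538 Y44.086
G1 X21.774 Y40.295
G1 X10.229 Y48.692
M5
G00 X91.562 Y101.243
M3 S556
G1 X107.530 Y96.971 F2015
G1 X108.401 Y80.464
G1 X92.971 Y74.535
G1 X82.565 Y87.377
G1 X91.562 Y101.243
M5
G00 X14.942 Y107.246
M3 S556
G1 X35.133 Y100.390 F2015
G1 X50.677 Y95.312
G1 X61.571 Y92.011
G1 X67.818 Y90.488
G1 X69.416 Y90.743
M5
G00 X4.923 Y153.639
M3 S556
G1 X57.302 Y153.639 F2015
G1 X57.302 Y137.600
G1 X4.923 Y137.600
G1 X4.923 Y153.639
M5
G00 X30.531 Y186.731
M3 S556
G1 X82.175 Y26.373 F2015
G1 X38.319 Y78.322
G1 X100.934 Y188.363
G1 X30.531 Y186.731
M5
G00 X0.000 Y0.000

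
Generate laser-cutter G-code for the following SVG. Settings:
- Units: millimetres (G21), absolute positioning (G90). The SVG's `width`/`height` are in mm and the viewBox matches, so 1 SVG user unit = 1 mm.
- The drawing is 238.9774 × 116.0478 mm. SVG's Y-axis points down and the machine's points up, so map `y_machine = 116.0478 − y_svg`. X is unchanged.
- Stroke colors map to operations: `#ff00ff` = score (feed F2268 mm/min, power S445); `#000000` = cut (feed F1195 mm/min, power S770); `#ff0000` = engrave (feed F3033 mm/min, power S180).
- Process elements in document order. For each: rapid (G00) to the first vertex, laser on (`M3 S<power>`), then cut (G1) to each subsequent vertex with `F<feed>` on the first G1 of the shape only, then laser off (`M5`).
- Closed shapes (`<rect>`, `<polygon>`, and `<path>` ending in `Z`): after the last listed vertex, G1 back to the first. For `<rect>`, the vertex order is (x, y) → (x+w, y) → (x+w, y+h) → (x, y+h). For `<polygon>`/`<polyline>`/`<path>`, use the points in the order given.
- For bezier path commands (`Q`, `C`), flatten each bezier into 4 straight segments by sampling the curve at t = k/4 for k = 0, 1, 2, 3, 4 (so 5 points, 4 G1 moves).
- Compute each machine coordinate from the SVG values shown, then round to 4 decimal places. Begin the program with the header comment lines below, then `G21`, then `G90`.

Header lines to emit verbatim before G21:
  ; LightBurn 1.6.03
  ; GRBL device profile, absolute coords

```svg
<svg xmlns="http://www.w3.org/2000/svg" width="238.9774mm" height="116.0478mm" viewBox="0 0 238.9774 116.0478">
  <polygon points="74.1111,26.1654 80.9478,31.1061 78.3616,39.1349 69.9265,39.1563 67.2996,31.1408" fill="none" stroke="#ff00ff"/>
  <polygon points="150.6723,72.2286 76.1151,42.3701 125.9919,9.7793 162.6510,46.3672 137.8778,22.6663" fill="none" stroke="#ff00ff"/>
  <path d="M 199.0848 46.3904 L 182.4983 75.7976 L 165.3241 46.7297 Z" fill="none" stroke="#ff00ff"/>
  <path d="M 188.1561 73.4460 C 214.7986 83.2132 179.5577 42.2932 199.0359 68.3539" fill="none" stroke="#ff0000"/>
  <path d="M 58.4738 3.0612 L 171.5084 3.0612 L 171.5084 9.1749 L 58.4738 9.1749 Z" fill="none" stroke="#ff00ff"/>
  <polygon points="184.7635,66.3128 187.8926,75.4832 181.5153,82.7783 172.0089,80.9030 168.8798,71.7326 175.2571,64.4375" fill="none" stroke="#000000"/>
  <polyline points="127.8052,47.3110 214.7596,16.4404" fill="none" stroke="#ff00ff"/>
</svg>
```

viewBox `0 0 238.9774 116.0478` with mm width/height → 1 unit = 1 mm. Flip: y_m = 116.0478 − y_svg.

**Shape 1** — `<polygon>` regular polygon, stroke `#ff00ff` → score (S445, F2268). Machine vertices: (74.1111,89.8824) → (80.9478,84.9417) → (78.3616,76.9129) → (69.9265,76.8915) → (67.2996,84.9070) → (74.1111,89.8824). Closed: final G1 returns to the first vertex.

**Shape 2** — `<polygon>` closed polygon, stroke `#ff00ff` → score (S445, F2268). Machine vertices: (150.6723,43.8192) → (76.1151,73.6777) → (125.9919,106.2685) → (162.6510,69.6806) → (137.8778,93.3815) → (150.6723,43.8192). Closed: final G1 returns to the first vertex.

**Shape 3** — `<path>` regular polygon, stroke `#ff00ff` → score (S445, F2268). Machine vertices: (199.0848,69.6574) → (182.4983,40.2502) → (165.3241,69.3181) → (199.0848,69.6574). Closed: final G1 returns to the first vertex.

**Shape 4** — `<path>` cubic bezier, stroke `#ff0000` → engrave (S180, F3033). Control points (SVG): P0=(188.1561,73.4460), P1=(214.7986,83.2132), P2=(179.5577,42.2932), P3=(199.0359,68.3539); sampled at t=k/4. Machine vertices: (188.1561,42.6018) → (198.3568,42.9417) → (196.2826,51.2579) → (192.8652,56.5191) → (199.0359,47.6939). Open path.

**Shape 5** — `<path>` rectangle, stroke `#ff00ff` → score (S445, F2268). Machine vertices: (58.4738,112.9866) → (171.5084,112.9866) → (171.5084,106.8729) → (58.4738,106.8729) → (58.4738,112.9866). Closed: final G1 returns to the first vertex.

**Shape 6** — `<polygon>` regular polygon, stroke `#000000` → cut (S770, F1195). Machine vertices: (184.7635,49.7350) → (187.8926,40.5646) → (181.5153,33.2695) → (172.0089,35.1448) → (168.8798,44.3152) → (175.2571,51.6103) → (184.7635,49.7350). Closed: final G1 returns to the first vertex.

**Shape 7** — `<polyline>` line segment, stroke `#ff00ff` → score (S445, F2268). Machine vertices: (127.8052,68.7368) → (214.7596,99.6074). Open path.

; LightBurn 1.6.03
; GRBL device profile, absolute coords
G21
G90
G00 X74.1111 Y89.8824
M3 S445
G1 X80.9478 Y84.9417 F2268
G1 X78.3616 Y76.9129
G1 X69.9265 Y76.8915
G1 X67.2996 Y84.9070
G1 X74.1111 Y89.8824
M5
G00 X150.6723 Y43.8192
M3 S445
G1 X76.1151 Y73.6777 F2268
G1 X125.9919 Y106.2685
G1 X162.6510 Y69.6806
G1 X137.8778 Y93.3815
G1 X150.6723 Y43.8192
M5
G00 X199.0848 Y69.6574
M3 S445
G1 X182.4983 Y40.2502 F2268
G1 X165.3241 Y69.3181
G1 X199.0848 Y69.6574
M5
G00 X188.1561 Y42.6018
M3 S180
G1 X198.3568 Y42.9417 F3033
G1 X196.2826 Y51.2579
G1 X192.8652 Y56.5191
G1 X199.0359 Y47.6939
M5
G00 X58.4738 Y112.9866
M3 S445
G1 X171.5084 Y112.9866 F2268
G1 X171.5084 Y106.8729
G1 X58.4738 Y106.8729
G1 X58.4738 Y112.9866
M5
G00 X184.7635 Y49.7350
M3 S770
G1 X187.8926 Y40.5646 F1195
G1 X181.5153 Y33.2695
G1 X172.0089 Y35.1448
G1 X168.8798 Y44.3152
G1 X175.2571 Y51.6103
G1 X184.7635 Y49.7350
M5
G00 X127.8052 Y68.7368
M3 S445
G1 X214.7596 Y99.6074 F2268
M5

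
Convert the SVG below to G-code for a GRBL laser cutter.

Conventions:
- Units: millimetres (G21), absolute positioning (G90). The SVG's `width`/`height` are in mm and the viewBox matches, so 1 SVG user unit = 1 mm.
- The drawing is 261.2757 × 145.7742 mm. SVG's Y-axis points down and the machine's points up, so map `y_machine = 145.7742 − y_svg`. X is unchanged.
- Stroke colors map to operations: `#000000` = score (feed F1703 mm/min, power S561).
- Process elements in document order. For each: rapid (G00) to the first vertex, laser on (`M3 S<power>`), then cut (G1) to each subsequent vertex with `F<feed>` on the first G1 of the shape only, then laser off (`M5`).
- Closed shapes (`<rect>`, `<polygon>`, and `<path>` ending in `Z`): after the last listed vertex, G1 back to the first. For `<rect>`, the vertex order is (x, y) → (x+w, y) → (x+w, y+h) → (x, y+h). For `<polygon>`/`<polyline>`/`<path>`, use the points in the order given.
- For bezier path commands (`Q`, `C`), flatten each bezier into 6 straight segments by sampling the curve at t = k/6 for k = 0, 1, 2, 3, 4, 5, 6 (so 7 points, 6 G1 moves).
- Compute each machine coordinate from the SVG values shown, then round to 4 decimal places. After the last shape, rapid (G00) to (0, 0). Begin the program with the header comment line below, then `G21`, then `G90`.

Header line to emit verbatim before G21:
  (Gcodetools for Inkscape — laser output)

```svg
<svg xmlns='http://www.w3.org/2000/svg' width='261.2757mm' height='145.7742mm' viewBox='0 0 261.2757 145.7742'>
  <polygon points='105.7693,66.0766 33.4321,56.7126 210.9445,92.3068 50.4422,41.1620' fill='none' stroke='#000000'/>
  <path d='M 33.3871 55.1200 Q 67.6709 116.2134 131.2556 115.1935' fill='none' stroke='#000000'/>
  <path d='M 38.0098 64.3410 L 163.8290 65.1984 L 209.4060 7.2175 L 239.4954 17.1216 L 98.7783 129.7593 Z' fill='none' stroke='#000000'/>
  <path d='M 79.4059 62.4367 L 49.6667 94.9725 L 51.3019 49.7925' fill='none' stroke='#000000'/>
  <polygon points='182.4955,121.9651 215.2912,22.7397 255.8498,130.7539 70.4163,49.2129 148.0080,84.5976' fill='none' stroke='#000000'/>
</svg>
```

1 u = 1 mm; y_m = 145.7742 − y.

[1] `<polygon>` closed polygon, #000000→score S561 F1703: (105.7693,79.6976) → (33.4321,89.0616) → (210.9445,53.4674) → (50.4422,104.6122) → (105.7693,79.6976) (closed)

[2] `<path>` quadratic bezier, #000000→score S561 F1703: (33.3871,90.6542) → (45.6289,72.0151) → (59.4986,56.8267) → (74.9961,45.0891) → (92.1215,36.8022) → (110.8746,31.9661) → (131.2556,30.5807)

[3] `<path>` closed polygon, #000000→score S561 F1703: (38.0098,81.4332) → (163.8290,80.5758) → (209.4060,138.5567) → (239.4954,128.6526) → (98.7783,16.0149) → (38.0098,81.4332) (closed)

[4] `<path>` open polyline, #000000→score S561 F1703: (79.4059,83.3375) → (49.6667,50.8017) → (51.3019,95.9817)

[5] `<polygon>` closed polygon, #000000→score S561 F1703: (182.4955,23.8091) → (215.2912,123.0345) → (255.8498,15.0203) → (70.4163,96.5613) → (148.0080,61.1766) → (182.4955,23.8091) (closed)

(Gcodetools for Inkscape — laser output)
G21
G90
G00 X105.7693 Y79.6976
M3 S561
G1 X33.4321 Y89.0616 F1703
G1 X210.9445 Y53.4674
G1 X50.4422 Y104.6122
G1 X105.7693 Y79.6976
M5
G00 X33.3871 Y90.6542
M3 S561
G1 X45.6289 Y72.0151 F1703
G1 X59.4986 Y56.8267
G1 X74.9961 Y45.0891
G1 X92.1215 Y36.8022
G1 X110.8746 Y31.9661
G1 X131.2556 Y30.5807
M5
G00 X38.0098 Y81.4332
M3 S561
G1 X163.8290 Y80.5758 F1703
G1 X209.4060 Y138.5567
G1 X239.4954 Y128.6526
G1 X98.7783 Y16.0149
G1 X38.0098 Y81.4332
M5
G00 X79.4059 Y83.3375
M3 S561
G1 X49.6667 Y50.8017 F1703
G1 X51.3019 Y95.9817
M5
G00 X182.4955 Y23.8091
M3 S561
G1 X215.2912 Y123.0345 F1703
G1 X255.8498 Y15.0203
G1 X70.4163 Y96.5613
G1 X148.0080 Y61.1766
G1 X182.4955 Y23.8091
M5
G00 X0.0000 Y0.0000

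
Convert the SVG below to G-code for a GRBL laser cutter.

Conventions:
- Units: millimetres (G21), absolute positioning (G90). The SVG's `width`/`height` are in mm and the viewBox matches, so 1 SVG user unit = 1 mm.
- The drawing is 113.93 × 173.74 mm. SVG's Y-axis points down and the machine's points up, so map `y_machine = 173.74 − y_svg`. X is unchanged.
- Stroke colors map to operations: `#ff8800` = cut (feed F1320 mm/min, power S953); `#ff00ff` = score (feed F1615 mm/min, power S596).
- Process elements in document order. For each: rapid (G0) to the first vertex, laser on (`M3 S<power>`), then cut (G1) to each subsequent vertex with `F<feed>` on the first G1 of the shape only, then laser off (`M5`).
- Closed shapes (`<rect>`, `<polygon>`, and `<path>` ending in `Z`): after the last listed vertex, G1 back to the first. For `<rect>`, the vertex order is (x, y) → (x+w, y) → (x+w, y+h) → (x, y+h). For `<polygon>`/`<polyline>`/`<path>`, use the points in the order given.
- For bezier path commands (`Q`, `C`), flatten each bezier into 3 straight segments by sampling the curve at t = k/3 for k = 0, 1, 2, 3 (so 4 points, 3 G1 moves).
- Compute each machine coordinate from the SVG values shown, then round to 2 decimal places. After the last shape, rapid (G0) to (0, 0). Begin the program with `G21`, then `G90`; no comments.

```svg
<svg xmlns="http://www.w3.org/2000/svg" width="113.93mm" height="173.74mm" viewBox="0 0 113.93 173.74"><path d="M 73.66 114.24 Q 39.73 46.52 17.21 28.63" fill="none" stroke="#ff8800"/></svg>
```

Since the viewBox matches the mm dimensions, user units are millimetres directly. The only transform is the Y-flip y_m = 173.74 − y_svg.

Shape 1 is a quadratic bezier drawn with `<path>`. Its stroke #ff8800 means cut at S953, F1320. After flipping Y the toolpath is (73.66,59.50) → (52.31,99.11) → (33.49,127.65) → (17.21,145.11).

G21
G90
G0 X73.66 Y59.50
M3 S953
G1 X52.31 Y99.11 F1320
G1 X33.49 Y127.65
G1 X17.21 Y145.11
M5
G0 X0.00 Y0.00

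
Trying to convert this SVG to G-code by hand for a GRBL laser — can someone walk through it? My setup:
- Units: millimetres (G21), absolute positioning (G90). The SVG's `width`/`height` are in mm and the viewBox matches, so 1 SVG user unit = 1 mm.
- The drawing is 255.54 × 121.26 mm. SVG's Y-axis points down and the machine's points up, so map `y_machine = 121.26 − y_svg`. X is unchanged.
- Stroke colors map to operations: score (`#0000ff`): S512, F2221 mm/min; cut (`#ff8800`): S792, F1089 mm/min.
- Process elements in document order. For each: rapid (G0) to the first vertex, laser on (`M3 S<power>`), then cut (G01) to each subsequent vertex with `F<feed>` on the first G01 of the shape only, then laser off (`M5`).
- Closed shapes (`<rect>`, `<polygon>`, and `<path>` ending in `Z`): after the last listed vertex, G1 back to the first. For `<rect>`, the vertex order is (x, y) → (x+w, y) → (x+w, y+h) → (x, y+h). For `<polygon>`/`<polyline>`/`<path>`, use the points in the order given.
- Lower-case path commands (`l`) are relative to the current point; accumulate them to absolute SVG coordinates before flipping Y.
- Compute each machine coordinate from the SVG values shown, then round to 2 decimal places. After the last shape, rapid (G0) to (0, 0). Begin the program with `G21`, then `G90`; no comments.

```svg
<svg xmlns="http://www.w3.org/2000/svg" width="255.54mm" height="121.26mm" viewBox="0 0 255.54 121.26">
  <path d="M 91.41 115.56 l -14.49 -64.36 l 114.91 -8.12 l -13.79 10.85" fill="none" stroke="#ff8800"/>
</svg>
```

Since the viewBox matches the mm dimensions, user units are millimetres directly. The only transform is the Y-flip y_m = 121.26 − y_svg.

Shape 1 is a open polyline drawn with `<path>`. Its stroke #ff8800 means cut at S792, F1089. After flipping Y the toolpath is (91.41,5.70) → (76.92,70.06) → (191.83,78.18) → (178.04,67.33).

G21
G90
G0 X91.41 Y5.70
M3 S792
G01 X76.92 Y70.06 F1089
G01 X191.83 Y78.18
G01 X178.04 Y67.33
M5
G0 X0.00 Y0.00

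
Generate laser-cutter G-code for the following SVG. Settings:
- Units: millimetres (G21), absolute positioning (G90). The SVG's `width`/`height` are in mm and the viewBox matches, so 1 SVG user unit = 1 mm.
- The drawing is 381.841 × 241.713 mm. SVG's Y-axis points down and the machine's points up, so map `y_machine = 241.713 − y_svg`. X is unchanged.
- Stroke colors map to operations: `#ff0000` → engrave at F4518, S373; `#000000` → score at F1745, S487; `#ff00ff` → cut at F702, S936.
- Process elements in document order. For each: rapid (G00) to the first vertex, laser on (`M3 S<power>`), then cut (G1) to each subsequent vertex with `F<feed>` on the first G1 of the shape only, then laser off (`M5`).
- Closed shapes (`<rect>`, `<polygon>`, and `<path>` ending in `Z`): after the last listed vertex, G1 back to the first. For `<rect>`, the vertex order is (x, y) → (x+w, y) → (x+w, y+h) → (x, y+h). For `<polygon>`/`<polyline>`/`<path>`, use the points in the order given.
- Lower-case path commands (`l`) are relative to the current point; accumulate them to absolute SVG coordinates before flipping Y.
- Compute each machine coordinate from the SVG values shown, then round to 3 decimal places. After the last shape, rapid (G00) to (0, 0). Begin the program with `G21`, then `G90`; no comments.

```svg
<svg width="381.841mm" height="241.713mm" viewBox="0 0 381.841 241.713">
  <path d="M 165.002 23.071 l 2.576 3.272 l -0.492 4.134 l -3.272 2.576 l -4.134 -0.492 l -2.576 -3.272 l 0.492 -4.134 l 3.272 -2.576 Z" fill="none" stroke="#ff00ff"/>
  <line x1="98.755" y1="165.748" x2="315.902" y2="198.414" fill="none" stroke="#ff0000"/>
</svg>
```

1 u = 1 mm; y_m = 241.713 − y.

[1] `<path>` regular polygon, #ff00ff→cut S936 F702: (165.002,218.642) → (167.578,215.370) → (167.086,211.236) → (163.814,208.660) → (159.680,209.152) → (157.104,212.424) → (157.596,216.558) → (160.868,219.134) → (165.002,218.642) (closed)

[2] `<line>` line segment, #ff0000→engrave S373 F4518: (98.755,75.965) → (315.902,43.299)

G21
G90
G00 X165.002 Y218.642
M3 S936
G1 X167.578 Y215.370 F702
G1 X167.086 Y211.236
G1 X163.814 Y208.660
G1 X159.680 Y209.152
G1 X157.104 Y212.424
G1 X157.596 Y216.558
G1 X160.868 Y219.134
G1 X165.002 Y218.642
M5
G00 X98.755 Y75.965
M3 S373
G1 X315.902 Y43.299 F4518
M5
G00 X0.000 Y0.000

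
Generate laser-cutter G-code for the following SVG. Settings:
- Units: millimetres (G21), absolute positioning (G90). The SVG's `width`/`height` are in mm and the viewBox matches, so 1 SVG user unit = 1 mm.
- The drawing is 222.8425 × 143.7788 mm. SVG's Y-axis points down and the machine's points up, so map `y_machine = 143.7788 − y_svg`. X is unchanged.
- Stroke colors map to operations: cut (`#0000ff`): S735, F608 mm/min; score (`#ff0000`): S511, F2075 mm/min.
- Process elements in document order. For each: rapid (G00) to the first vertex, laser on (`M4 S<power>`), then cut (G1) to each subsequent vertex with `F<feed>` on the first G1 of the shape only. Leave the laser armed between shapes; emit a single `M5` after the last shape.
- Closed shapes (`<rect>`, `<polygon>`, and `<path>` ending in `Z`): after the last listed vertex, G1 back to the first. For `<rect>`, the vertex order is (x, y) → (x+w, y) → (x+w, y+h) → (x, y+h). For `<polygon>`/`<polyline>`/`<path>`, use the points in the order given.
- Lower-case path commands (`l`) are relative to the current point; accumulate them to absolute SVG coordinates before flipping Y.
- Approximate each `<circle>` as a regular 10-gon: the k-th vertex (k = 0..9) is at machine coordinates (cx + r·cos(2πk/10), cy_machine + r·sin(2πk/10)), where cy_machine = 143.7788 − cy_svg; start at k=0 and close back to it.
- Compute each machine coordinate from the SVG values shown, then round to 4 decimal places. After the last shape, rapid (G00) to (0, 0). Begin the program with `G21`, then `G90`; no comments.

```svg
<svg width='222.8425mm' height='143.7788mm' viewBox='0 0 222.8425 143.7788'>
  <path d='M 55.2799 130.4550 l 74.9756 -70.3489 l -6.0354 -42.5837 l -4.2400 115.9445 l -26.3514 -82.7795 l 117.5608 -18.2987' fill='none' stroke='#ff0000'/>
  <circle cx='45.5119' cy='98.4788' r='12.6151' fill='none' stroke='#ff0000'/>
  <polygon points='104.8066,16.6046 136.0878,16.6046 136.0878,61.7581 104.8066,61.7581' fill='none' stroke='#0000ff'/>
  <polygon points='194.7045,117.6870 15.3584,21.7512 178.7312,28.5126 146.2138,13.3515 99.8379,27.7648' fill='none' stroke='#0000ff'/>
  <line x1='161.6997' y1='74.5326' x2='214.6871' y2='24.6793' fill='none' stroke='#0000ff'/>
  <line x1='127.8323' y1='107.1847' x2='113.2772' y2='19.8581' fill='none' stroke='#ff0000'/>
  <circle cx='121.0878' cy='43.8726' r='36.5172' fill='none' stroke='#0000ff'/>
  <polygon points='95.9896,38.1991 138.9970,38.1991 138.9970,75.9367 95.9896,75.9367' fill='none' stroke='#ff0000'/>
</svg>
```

Since the viewBox matches the mm dimensions, user units are millimetres directly. The only transform is the Y-flip y_m = 143.7788 − y_svg.

Shape 1 is a open polyline drawn with `<path>`. Its stroke #ff0000 means score at S511, F2075. After flipping Y the toolpath is (55.2799,13.3238) → (130.2555,83.6727) → (124.2201,126.2564) → (119.9801,10.3119) → (93.6287,93.0914) → (211.1895,111.3901).

Shape 2 is a circle drawn with `<circle>`. Its stroke #ff0000 means score at S511, F2075. After flipping Y the toolpath is (58.1270,45.3000) → (55.7177,52.7150) → (49.4102,57.2977) → (41.6136,57.2977) → (35.3061,52.7150) → (32.8968,45.3000) → (35.3061,37.8850) → (41.6136,33.3023) → (49.4102,33.3023) → (55.7177,37.8850) → (58.1270,45.3000), returning to the start.

Shape 3 is a rectangle drawn with `<polygon>`. Its stroke #0000ff means cut at S735, F608. After flipping Y the toolpath is (104.8066,127.1742) → (136.0878,127.1742) → (136.0878,82.0207) → (104.8066,82.0207) → (104.8066,127.1742), returning to the start.

Shape 4 is a closed polygon drawn with `<polygon>`. Its stroke #0000ff means cut at S735, F608. After flipping Y the toolpath is (194.7045,26.0918) → (15.3584,122.0276) → (178.7312,115.2662) → (146.2138,130.4273) → (99.8379,116.0140) → (194.7045,26.0918), returning to the start.

Shape 5 is a line segment drawn with `<line>`. Its stroke #0000ff means cut at S735, F608. After flipping Y the toolpath is (161.6997,69.2462) → (214.6871,119.0995).

Shape 6 is a line segment drawn with `<line>`. Its stroke #ff0000 means score at S511, F2075. After flipping Y the toolpath is (127.8323,36.5941) → (113.2772,123.9207).

Shape 7 is a circle drawn with `<circle>`. Its stroke #0000ff means cut at S735, F608. After flipping Y the toolpath is (157.6050,99.9062) → (150.6308,121.3705) → (132.3722,134.6361) → (109.8034,134.6361) → (91.5448,121.3705) → (84.5706,99.9062) → (91.5448,78.4419) → (109.8034,65.1763) → (132.3722,65.1763) → (150.6308,78.4419) → (157.6050,99.9062), returning to the start.

Shape 8 is a rectangle drawn with `<polygon>`. Its stroke #ff0000 means score at S511, F2075. After flipping Y the toolpath is (95.9896,105.5797) → (138.9970,105.5797) → (138.9970,67.8421) → (95.9896,67.8421) → (95.9896,105.5797), returning to the start.

G21
G90
G00 X55.2799 Y13.3238
M4 S511
G1 X130.2555 Y83.6727 F2075
G1 X124.2201 Y126.2564
G1 X119.9801 Y10.3119
G1 X93.6287 Y93.0914
G1 X211.1895 Y111.3901
G00 X58.1270 Y45.3000
M4 S511
G1 X55.7177 Y52.7150 F2075
G1 X49.4102 Y57.2977
G1 X41.6136 Y57.2977
G1 X35.3061 Y52.7150
G1 X32.8968 Y45.3000
G1 X35.3061 Y37.8850
G1 X41.6136 Y33.3023
G1 X49.4102 Y33.3023
G1 X55.7177 Y37.8850
G1 X58.1270 Y45.3000
G00 X104.8066 Y127.1742
M4 S735
G1 X136.0878 Y127.1742 F608
G1 X136.0878 Y82.0207
G1 X104.8066 Y82.0207
G1 X104.8066 Y127.1742
G00 X194.7045 Y26.0918
M4 S735
G1 X15.3584 Y122.0276 F608
G1 X178.7312 Y115.2662
G1 X146.2138 Y130.4273
G1 X99.8379 Y116.0140
G1 X194.7045 Y26.0918
G00 X161.6997 Y69.2462
M4 S735
G1 X214.6871 Y119.0995 F608
G00 X127.8323 Y36.5941
M4 S511
G1 X113.2772 Y123.9207 F2075
G00 X157.6050 Y99.9062
M4 S735
G1 X150.6308 Y121.3705 F608
G1 X132.3722 Y134.6361
G1 X109.8034 Y134.6361
G1 X91.5448 Y121.3705
G1 X84.5706 Y99.9062
G1 X91.5448 Y78.4419
G1 X109.8034 Y65.1763
G1 X132.3722 Y65.1763
G1 X150.6308 Y78.4419
G1 X157.6050 Y99.9062
G00 X95.9896 Y105.5797
M4 S511
G1 X138.9970 Y105.5797 F2075
G1 X138.9970 Y67.8421
G1 X95.9896 Y67.8421
G1 X95.9896 Y105.5797
M5
G00 X0.0000 Y0.0000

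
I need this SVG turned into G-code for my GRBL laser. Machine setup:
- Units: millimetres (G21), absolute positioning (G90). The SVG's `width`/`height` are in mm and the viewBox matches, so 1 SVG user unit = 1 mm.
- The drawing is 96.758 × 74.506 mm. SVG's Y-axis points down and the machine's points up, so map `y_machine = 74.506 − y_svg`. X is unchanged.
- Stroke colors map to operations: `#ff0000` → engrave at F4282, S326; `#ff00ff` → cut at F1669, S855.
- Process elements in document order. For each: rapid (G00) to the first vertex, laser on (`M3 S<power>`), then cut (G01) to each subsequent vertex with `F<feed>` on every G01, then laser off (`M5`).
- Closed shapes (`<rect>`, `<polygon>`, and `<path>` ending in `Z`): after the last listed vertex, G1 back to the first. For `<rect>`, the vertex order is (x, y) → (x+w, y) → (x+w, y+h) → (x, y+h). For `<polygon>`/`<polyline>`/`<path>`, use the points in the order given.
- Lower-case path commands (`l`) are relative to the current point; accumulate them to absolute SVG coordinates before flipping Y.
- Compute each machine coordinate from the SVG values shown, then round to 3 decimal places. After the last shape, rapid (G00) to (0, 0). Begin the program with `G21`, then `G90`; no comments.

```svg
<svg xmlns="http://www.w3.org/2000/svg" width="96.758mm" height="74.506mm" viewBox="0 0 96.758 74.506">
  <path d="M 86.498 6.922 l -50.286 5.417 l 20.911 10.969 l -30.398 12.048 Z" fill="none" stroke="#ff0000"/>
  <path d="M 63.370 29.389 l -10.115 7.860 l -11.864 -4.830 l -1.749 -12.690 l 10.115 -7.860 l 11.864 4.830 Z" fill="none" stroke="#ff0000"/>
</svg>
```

G21
G90
G00 X86.498 Y67.584
M3 S326
G01 X36.212 Y62.167 F4282
G01 X57.123 Y51.198 F4282
G01 X26.725 Y39.150 F4282
G01 X86.498 Y67.584 F4282
M5
G00 X63.370 Y45.117
M3 S326
G01 X53.255 Y37.257 F4282
G01 X41.391 Y42.087 F4282
G01 X39.642 Y54.777 F4282
G01 X49.757 Y62.637 F4282
G01 X61.621 Y57.807 F4282
G01 X63.370 Y45.117 F4282
M5
G00 X0.000 Y0.000

viewBox `0 0 96.758 74.506` with mm width/height → 1 unit = 1 mm. Flip: y_m = 74.506 − y_svg.

**Shape 1** — `<path>` closed polygon, stroke `#ff0000` → engrave (S326, F4282). Machine vertices: (86.498,67.584) → (36.212,62.167) → (57.123,51.198) → (26.725,39.150) → (86.498,67.584). Closed: final G1 returns to the first vertex.

**Shape 2** — `<path>` regular polygon, stroke `#ff0000` → engrave (S326, F4282). Machine vertices: (63.370,45.117) → (53.255,37.257) → (41.391,42.087) → (39.642,54.777) → (49.757,62.637) → (61.621,57.807) → (63.370,45.117). Closed: final G1 returns to the first vertex.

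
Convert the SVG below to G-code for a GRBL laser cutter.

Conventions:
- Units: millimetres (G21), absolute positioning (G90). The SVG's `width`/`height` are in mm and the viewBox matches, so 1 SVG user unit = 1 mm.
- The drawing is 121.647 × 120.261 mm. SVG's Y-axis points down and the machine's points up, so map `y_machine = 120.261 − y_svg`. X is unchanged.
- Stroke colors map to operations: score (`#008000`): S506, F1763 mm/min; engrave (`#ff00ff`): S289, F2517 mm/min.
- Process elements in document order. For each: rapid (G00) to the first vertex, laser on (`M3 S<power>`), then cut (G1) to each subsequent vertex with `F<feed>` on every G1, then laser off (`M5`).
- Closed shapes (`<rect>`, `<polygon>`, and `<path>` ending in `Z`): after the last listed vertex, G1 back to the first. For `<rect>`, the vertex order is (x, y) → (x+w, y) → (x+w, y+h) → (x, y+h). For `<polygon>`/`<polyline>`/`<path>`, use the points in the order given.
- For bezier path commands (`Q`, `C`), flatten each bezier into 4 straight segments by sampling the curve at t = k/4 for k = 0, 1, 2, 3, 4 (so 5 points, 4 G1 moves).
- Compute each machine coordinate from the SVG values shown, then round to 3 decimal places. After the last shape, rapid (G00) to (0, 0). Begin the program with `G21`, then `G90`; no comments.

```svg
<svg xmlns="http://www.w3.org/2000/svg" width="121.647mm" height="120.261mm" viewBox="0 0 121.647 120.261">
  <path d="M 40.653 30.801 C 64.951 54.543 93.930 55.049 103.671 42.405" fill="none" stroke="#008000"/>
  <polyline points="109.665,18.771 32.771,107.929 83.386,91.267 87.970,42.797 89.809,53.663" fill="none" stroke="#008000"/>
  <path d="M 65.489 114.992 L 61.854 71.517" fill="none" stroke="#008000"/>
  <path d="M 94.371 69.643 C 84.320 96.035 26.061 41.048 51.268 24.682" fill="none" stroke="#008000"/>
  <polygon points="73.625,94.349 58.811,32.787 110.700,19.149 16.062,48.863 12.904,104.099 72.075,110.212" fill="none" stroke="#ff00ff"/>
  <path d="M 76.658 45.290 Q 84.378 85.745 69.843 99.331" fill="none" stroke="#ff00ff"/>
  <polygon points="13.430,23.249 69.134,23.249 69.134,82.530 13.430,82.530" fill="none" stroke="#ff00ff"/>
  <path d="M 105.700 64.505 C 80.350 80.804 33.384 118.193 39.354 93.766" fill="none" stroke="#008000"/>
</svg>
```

1 u = 1 mm; y_m = 120.261 − y.

[1] `<path>` cubic bezier, #008000→score S506 F1763: (40.653,89.460) → (59.380,75.853) → (77.621,70.013) → (93.132,70.996) → (103.671,77.856)

[2] `<polyline>` open polyline, #008000→score S506 F1763: (109.665,101.490) → (32.771,12.332) → (83.386,28.994) → (87.970,77.464) → (89.809,66.598)

[3] `<path>` line segment, #008000→score S506 F1763: (65.489,5.269) → (61.854,48.744)

[4] `<path>` cubic bezier, #008000→score S506 F1763: (94.371,50.618) → (79.851,44.208) → (59.598,57.064) → (45.955,77.938) → (51.268,95.579)

[5] `<polygon>` closed polygon, #ff00ff→engrave S289 F2517: (73.625,25.912) → (58.811,87.474) → (110.700,101.112) → (16.062,71.398) → (12.904,16.162) → (72.075,10.049) → (73.625,25.912) (closed)

[6] `<path>` quadratic bezier, #ff00ff→engrave S289 F2517: (76.658,74.971) → (79.127,56.423) → (78.814,41.233) → (75.720,29.402) → (69.843,20.930)

[7] `<polygon>` rectangle, #ff00ff→engrave S289 F2517: (13.430,97.012) → (69.134,97.012) → (69.134,37.731) → (13.430,37.731) → (13.430,97.012) (closed)

[8] `<path>` cubic bezier, #008000→score S506 F1763: (105.700,55.756) → (83.799,40.873) → (60.782,25.853) → (43.637,18.470) → (39.354,26.495)

G21
G90
G00 X40.653 Y89.460
M3 S506
G1 X59.380 Y75.853 F1763
G1 X77.621 Y70.013 F1763
G1 X93.132 Y70.996 F1763
G1 X103.671 Y77.856 F1763
M5
G00 X109.665 Y101.490
M3 S506
G1 X32.771 Y12.332 F1763
G1 X83.386 Y28.994 F1763
G1 X87.970 Y77.464 F1763
G1 X89.809 Y66.598 F1763
M5
G00 X65.489 Y5.269
M3 S506
G1 X61.854 Y48.744 F1763
M5
G00 X94.371 Y50.618
M3 S506
G1 X79.851 Y44.208 F1763
G1 X59.598 Y57.064 F1763
G1 X45.955 Y77.938 F1763
G1 X51.268 Y95.579 F1763
M5
G00 X73.625 Y25.912
M3 S289
G1 X58.811 Y87.474 F2517
G1 X110.700 Y101.112 F2517
G1 X16.062 Y71.398 F2517
G1 X12.904 Y16.162 F2517
G1 X72.075 Y10.049 F2517
G1 X73.625 Y25.912 F2517
M5
G00 X76.658 Y74.971
M3 S289
G1 X79.127 Y56.423 F2517
G1 X78.814 Y41.233 F2517
G1 X75.720 Y29.402 F2517
G1 X69.843 Y20.930 F2517
M5
G00 X13.430 Y97.012
M3 S289
G1 X69.134 Y97.012 F2517
G1 X69.134 Y37.731 F2517
G1 X13.430 Y37.731 F2517
G1 X13.430 Y97.012 F2517
M5
G00 X105.700 Y55.756
M3 S506
G1 X83.799 Y40.873 F1763
G1 X60.782 Y25.853 F1763
G1 X43.637 Y18.470 F1763
G1 X39.354 Y26.495 F1763
M5
G00 X0.000 Y0.000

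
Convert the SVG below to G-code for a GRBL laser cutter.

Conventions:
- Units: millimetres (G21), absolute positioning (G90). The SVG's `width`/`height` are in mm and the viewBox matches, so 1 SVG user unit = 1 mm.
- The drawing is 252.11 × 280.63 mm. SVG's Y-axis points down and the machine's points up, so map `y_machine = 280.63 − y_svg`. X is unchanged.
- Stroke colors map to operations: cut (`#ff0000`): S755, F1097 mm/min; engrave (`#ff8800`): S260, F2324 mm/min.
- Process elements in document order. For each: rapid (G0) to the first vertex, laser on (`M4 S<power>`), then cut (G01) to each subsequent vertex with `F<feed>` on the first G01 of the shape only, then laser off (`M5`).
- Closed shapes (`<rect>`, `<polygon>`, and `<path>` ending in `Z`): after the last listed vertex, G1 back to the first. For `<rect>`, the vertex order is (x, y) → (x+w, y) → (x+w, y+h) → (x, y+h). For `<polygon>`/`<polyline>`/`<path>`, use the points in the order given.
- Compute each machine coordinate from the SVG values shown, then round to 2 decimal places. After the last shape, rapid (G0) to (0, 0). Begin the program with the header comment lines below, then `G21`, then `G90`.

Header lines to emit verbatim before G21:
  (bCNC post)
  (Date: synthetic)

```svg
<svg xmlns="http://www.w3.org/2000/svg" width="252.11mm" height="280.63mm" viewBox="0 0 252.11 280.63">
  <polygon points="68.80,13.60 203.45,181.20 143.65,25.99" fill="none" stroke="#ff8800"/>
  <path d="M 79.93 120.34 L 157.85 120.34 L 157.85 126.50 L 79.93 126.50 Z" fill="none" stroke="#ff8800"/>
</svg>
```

(bCNC post)
(Date: synthetic)
G21
G90
G0 X68.80 Y267.03
M4 S260
G01 X203.45 Y99.43 F2324
G01 X143.65 Y254.64
G01 X68.80 Y267.03
M5
G0 X79.93 Y160.29
M4 S260
G01 X157.85 Y160.29 F2324
G01 X157.85 Y154.13
G01 X79.93 Y154.13
G01 X79.93 Y160.29
M5
G0 X0.00 Y0.00

viewBox `0 0 252.11 280.63` with mm width/height → 1 unit = 1 mm. Flip: y_m = 280.63 − y_svg.

**Shape 1** — `<polygon>` closed polygon, stroke `#ff8800` → engrave (S260, F2324). Machine vertices: (68.80,267.03) → (203.45,99.43) → (143.65,254.64) → (68.80,267.03). Closed: final G1 returns to the first vertex.

**Shape 2** — `<path>` rectangle, stroke `#ff8800` → engrave (S260, F2324). Machine vertices: (79.93,160.29) → (157.85,160.29) → (157.85,154.13) → (79.93,154.13) → (79.93,160.29). Closed: final G1 returns to the first vertex.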